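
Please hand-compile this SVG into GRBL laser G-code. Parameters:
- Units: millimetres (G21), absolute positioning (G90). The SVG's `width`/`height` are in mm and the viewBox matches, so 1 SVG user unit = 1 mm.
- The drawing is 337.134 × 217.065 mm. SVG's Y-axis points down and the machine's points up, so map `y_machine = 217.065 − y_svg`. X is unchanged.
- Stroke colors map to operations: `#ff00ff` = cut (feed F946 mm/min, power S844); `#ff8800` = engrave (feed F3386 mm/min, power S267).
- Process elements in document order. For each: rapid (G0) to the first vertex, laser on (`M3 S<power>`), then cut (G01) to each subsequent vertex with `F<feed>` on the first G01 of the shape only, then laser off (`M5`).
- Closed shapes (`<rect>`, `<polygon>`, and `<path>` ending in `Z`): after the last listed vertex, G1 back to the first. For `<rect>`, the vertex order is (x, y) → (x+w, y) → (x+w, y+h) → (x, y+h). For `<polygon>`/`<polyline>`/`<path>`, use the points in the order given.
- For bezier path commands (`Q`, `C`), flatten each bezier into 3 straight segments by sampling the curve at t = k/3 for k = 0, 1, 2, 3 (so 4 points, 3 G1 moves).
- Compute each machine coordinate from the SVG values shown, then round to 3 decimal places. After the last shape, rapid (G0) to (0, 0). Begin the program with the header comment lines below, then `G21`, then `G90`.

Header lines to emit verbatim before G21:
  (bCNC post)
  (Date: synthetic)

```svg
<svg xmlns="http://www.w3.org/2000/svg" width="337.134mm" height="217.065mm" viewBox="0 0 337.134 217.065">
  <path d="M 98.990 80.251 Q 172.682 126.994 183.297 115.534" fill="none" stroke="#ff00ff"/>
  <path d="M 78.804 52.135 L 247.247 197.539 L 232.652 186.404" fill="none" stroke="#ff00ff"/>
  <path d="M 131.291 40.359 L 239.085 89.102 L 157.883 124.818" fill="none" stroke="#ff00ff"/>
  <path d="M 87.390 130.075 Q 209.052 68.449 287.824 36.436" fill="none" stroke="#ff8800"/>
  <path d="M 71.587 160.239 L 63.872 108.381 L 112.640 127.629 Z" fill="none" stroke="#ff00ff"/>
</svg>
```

viewBox `0 0 337.134 217.065` with mm width/height → 1 unit = 1 mm. Flip: y_m = 217.065 − y_svg.

**Shape 1** — `<path>` quadratic bezier, stroke `#ff00ff` → cut (S844, F946). Control points (SVG): P0=(98.990,80.251), P1=(172.682,126.994), P2=(183.297,115.534); sampled at t=k/3. Machine vertices: (98.990,136.814) → (141.109,112.119) → (169.212,100.358) → (183.297,101.531). Open path.

**Shape 2** — `<path>` open polyline, stroke `#ff00ff` → cut (S844, F946). Machine vertices: (78.804,164.930) → (247.247,19.526) → (232.652,30.661). Open path.

**Shape 3** — `<path>` open polyline, stroke `#ff00ff` → cut (S844, F946). Machine vertices: (131.291,176.706) → (239.085,127.963) → (157.883,92.247). Open path.

**Shape 4** — `<path>` quadratic bezier, stroke `#ff8800` → engrave (S267, F3386). Control points (SVG): P0=(87.390,130.075), P1=(209.052,68.449), P2=(287.824,36.436); sampled at t=k/3. Machine vertices: (87.390,86.990) → (163.732,124.784) → (230.544,155.997) → (287.824,180.629). Open path.

**Shape 5** — `<path>` regular polygon, stroke `#ff00ff` → cut (S844, F946). Machine vertices: (71.587,56.826) → (63.872,108.684) → (112.640,89.436) → (71.587,56.826). Closed: final G1 returns to the first vertex.

(bCNC post)
(Date: synthetic)
G21
G90
G0 X98.990 Y136.814
M3 S844
G01 X141.109 Y112.119 F946
G01 X169.212 Y100.358
G01 X183.297 Y101.531
M5
G0 X78.804 Y164.930
M3 S844
G01 X247.247 Y19.526 F946
G01 X232.652 Y30.661
M5
G0 X131.291 Y176.706
M3 S844
G01 X239.085 Y127.963 F946
G01 X157.883 Y92.247
M5
G0 X87.390 Y86.990
M3 S267
G01 X163.732 Y124.784 F3386
G01 X230.544 Y155.997
G01 X287.824 Y180.629
M5
G0 X71.587 Y56.826
M3 S844
G01 X63.872 Y108.684 F946
G01 X112.640 Y89.436
G01 X71.587 Y56.826
M5
G0 X0.000 Y0.000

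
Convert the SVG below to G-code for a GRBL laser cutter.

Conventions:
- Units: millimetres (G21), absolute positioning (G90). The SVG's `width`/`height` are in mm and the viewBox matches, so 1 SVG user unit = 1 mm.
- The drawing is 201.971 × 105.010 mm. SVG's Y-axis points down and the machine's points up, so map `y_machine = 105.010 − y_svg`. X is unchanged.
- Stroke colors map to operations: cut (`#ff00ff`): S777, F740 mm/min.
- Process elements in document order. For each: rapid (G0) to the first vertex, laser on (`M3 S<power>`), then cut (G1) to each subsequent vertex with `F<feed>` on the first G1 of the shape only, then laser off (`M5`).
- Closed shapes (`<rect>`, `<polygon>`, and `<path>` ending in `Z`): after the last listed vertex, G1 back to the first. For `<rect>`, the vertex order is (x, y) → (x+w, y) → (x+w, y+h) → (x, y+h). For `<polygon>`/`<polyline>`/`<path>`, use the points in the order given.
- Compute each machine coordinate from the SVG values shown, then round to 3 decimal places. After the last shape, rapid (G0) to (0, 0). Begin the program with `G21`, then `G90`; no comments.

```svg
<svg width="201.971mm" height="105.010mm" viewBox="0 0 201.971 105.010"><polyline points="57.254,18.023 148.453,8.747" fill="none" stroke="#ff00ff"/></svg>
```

viewBox `0 0 201.971 105.010` with mm width/height → 1 unit = 1 mm. Flip: y_m = 105.010 − y_svg.

**Shape 1** — `<polyline>` line segment, stroke `#ff00ff` → cut (S777, F740). Machine vertices: (57.254,86.987) → (148.453,96.263). Open path.

G21
G90
G0 X57.254 Y86.987
M3 S777
G1 X148.453 Y96.263 F740
M5
G0 X0.000 Y0.000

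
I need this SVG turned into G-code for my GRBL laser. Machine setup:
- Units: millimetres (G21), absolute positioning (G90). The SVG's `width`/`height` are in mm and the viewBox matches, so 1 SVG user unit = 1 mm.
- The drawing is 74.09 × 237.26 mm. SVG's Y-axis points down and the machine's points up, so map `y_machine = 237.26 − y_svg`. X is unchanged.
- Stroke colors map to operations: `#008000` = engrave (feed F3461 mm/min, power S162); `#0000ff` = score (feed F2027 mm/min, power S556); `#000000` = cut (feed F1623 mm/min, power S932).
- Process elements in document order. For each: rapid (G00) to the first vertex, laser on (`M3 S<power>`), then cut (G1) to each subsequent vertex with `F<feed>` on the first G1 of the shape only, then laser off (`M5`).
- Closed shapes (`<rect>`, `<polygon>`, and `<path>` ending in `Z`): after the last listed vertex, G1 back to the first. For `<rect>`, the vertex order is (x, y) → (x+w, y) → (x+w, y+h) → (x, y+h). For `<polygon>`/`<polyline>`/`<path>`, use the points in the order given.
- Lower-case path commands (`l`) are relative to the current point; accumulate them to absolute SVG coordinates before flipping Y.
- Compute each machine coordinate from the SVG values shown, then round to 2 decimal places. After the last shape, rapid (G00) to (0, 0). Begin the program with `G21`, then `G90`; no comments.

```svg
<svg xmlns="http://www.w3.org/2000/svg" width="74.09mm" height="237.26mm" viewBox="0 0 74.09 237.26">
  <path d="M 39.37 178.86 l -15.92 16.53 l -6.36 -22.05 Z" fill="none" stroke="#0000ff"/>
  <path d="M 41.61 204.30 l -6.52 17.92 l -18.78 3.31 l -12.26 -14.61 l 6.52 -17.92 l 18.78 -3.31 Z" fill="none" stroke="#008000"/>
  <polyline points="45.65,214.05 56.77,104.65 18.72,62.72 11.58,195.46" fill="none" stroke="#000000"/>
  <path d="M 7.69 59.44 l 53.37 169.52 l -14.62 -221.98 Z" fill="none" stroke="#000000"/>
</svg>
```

G21
G90
G00 X39.37 Y58.40
M3 S556
G1 X23.45 Y41.87 F2027
G1 X17.09 Y63.92
G1 X39.37 Y58.40
M5
G00 X41.61 Y32.96
M3 S162
G1 X35.09 Y15.04 F3461
G1 X16.31 Y11.73
G1 X4.05 Y26.34
G1 X10.57 Y44.26
G1 X29.35 Y47.57
G1 X41.61 Y32.96
M5
G00 X45.65 Y23.21
M3 S932
G1 X56.77 Y132.61 F1623
G1 X18.72 Y174.54
G1 X11.58 Y41.80
M5
G00 X7.69 Y177.82
M3 S932
G1 X61.06 Y8.30 F1623
G1 X46.44 Y230.28
G1 X7.69 Y177.82
M5
G00 X0.00 Y0.00

viewBox `0 0 74.09 237.26` with mm width/height → 1 unit = 1 mm. Flip: y_m = 237.26 − y_svg.

**Shape 1** — `<path>` regular polygon, stroke `#0000ff` → score (S556, F2027). Machine vertices: (39.37,58.40) → (23.45,41.87) → (17.09,63.92) → (39.37,58.40). Closed: final G1 returns to the first vertex.

**Shape 2** — `<path>` regular polygon, stroke `#008000` → engrave (S162, F3461). Machine vertices: (41.61,32.96) → (35.09,15.04) → (16.31,11.73) → (4.05,26.34) → (10.57,44.26) → (29.35,47.57) → (41.61,32.96). Closed: final G1 returns to the first vertex.

**Shape 3** — `<polyline>` open polyline, stroke `#000000` → cut (S932, F1623). Machine vertices: (45.65,23.21) → (56.77,132.61) → (18.72,174.54) → (11.58,41.80). Open path.

**Shape 4** — `<path>` closed polygon, stroke `#000000` → cut (S932, F1623). Machine vertices: (7.69,177.82) → (61.06,8.30) → (46.44,230.28) → (7.69,177.82). Closed: final G1 returns to the first vertex.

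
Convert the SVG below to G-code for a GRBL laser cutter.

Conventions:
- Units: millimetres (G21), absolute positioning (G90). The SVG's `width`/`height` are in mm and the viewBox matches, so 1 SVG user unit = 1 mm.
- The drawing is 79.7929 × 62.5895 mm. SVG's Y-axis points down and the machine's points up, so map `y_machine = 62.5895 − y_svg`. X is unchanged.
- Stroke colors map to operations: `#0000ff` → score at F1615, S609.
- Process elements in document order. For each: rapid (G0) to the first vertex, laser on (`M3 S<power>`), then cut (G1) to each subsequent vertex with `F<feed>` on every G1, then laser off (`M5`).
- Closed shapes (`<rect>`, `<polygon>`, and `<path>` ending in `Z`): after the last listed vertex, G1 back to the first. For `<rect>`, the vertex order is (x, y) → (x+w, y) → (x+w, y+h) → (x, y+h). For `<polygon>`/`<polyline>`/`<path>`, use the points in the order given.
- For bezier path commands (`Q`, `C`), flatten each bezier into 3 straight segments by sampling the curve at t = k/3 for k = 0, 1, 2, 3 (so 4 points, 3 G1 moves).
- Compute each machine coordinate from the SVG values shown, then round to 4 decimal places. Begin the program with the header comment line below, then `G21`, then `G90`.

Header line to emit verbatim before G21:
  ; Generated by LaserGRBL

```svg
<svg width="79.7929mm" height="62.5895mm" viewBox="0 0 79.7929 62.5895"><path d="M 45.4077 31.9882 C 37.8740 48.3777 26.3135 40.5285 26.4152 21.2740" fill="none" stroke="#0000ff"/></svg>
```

1 u = 1 mm; y_m = 62.5895 − y.

[1] `<path>` cubic bezier, #0000ff→score S609 F1615: (45.4077,30.6013) → (37.1128,21.8161) → (29.6198,26.3381) → (26.4152,41.3155)

; Generated by LaserGRBL
G21
G90
G0 X45.4077 Y30.6013
M3 S609
G1 X37.1128 Y21.8161 F1615
G1 X29.6198 Y26.3381 F1615
G1 X26.4152 Y41.3155 F1615
M5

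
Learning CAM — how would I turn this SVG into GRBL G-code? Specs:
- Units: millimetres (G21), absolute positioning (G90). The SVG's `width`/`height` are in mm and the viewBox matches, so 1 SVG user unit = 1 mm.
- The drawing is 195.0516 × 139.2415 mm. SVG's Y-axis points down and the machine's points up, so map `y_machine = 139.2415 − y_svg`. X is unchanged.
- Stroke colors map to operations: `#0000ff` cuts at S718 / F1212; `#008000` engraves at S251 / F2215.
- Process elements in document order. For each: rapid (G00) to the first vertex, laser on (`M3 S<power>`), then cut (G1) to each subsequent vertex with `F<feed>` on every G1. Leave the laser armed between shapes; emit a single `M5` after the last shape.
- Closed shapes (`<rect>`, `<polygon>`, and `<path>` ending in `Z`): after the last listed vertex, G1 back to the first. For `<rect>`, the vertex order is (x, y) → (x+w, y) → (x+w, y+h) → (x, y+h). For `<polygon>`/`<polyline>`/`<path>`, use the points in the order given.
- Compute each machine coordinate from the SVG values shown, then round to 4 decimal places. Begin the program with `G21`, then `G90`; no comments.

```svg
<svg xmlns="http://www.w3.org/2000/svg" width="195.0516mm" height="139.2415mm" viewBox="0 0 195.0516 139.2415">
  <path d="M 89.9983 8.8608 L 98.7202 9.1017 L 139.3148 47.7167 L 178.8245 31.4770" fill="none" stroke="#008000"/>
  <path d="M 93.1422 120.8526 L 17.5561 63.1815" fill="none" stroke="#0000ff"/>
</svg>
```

1 u = 1 mm; y_m = 139.2415 − y.

[1] `<path>` open polyline, #008000→engrave S251 F2215: (89.9983,130.3807) → (98.7202,130.1398) → (139.3148,91.5248) → (178.8245,107.7645)

[2] `<path>` line segment, #0000ff→cut S718 F1212: (93.1422,18.3889) → (17.5561,76.0600)

G21
G90
G00 X89.9983 Y130.3807
M3 S251
G1 X98.7202 Y130.1398 F2215
G1 X139.3148 Y91.5248 F2215
G1 X178.8245 Y107.7645 F2215
G00 X93.1422 Y18.3889
M3 S718
G1 X17.5561 Y76.0600 F1212
M5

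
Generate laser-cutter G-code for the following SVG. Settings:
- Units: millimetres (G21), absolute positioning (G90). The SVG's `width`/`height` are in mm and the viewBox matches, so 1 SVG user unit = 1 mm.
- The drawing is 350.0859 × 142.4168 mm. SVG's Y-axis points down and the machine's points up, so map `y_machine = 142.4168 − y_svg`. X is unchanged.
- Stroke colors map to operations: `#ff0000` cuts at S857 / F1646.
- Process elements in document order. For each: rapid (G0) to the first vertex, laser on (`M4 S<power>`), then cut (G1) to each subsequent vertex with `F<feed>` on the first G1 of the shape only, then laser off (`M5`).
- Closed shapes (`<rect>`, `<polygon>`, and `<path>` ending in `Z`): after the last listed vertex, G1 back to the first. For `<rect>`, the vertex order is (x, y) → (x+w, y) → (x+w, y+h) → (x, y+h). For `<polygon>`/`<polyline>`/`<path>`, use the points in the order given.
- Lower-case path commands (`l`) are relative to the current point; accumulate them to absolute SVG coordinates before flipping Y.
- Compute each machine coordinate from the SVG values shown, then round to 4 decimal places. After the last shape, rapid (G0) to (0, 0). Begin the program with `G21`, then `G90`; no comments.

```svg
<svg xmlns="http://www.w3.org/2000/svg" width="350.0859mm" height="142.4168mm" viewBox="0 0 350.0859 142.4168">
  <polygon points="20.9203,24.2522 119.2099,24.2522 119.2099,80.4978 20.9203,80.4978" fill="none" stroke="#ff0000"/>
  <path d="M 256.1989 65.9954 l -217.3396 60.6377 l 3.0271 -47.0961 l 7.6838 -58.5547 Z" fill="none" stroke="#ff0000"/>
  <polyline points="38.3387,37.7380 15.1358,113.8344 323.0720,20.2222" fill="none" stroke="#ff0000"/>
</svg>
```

viewBox `0 0 350.0859 142.4168` with mm width/height → 1 unit = 1 mm. Flip: y_m = 142.4168 − y_svg.

**Shape 1** — `<polygon>` rectangle, stroke `#ff0000` → cut (S857, F1646). Machine vertices: (20.9203,118.1646) → (119.2099,118.1646) → (119.2099,61.9190) → (20.9203,61.9190) → (20.9203,118.1646). Closed: final G1 returns to the first vertex.

**Shape 2** — `<path>` closed polygon, stroke `#ff0000` → cut (S857, F1646). Machine vertices: (256.1989,76.4214) → (38.8593,15.7837) → (41.8864,62.8798) → (49.5702,121.4345) → (256.1989,76.4214). Closed: final G1 returns to the first vertex.

**Shape 3** — `<polyline>` open polyline, stroke `#ff0000` → cut (S857, F1646). Machine vertices: (38.3387,104.6788) → (15.1358,28.5824) → (323.0720,122.1946). Open path.

G21
G90
G0 X20.9203 Y118.1646
M4 S857
G1 X119.2099 Y118.1646 F1646
G1 X119.2099 Y61.9190
G1 X20.9203 Y61.9190
G1 X20.9203 Y118.1646
M5
G0 X256.1989 Y76.4214
M4 S857
G1 X38.8593 Y15.7837 F1646
G1 X41.8864 Y62.8798
G1 X49.5702 Y121.4345
G1 X256.1989 Y76.4214
M5
G0 X38.3387 Y104.6788
M4 S857
G1 X15.1358 Y28.5824 F1646
G1 X323.0720 Y122.1946
M5
G0 X0.0000 Y0.0000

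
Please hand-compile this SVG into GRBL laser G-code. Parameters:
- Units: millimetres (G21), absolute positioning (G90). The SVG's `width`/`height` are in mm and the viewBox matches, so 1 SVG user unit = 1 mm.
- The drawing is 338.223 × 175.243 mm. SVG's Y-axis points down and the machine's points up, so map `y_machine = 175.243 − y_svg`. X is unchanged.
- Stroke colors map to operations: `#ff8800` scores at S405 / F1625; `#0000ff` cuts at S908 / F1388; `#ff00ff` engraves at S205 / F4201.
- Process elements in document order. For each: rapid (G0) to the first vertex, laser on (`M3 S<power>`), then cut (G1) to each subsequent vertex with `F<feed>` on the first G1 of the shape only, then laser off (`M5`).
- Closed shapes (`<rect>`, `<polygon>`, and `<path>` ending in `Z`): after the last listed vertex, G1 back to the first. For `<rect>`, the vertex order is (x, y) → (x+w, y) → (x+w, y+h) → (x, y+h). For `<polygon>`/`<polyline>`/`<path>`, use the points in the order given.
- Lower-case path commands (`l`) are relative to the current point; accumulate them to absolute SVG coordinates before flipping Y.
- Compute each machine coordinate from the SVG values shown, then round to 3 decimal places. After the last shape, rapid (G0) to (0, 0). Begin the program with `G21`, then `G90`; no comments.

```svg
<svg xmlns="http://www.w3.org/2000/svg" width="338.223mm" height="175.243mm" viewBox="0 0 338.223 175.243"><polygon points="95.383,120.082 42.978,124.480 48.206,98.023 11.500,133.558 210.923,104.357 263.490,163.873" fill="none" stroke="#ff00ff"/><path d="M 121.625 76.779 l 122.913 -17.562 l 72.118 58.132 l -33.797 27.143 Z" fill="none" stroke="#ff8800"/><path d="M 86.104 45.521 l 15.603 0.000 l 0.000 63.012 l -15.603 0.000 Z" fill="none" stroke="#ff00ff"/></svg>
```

Since the viewBox matches the mm dimensions, user units are millimetres directly. The only transform is the Y-flip y_m = 175.243 − y_svg.

Shape 1 is a closed polygon drawn with `<polygon>`. Its stroke #ff00ff means engrave at S205, F4201. After flipping Y the toolpath is (95.383,55.161) → (42.978,50.763) → (48.206,77.220) → (11.500,41.685) → (210.923,70.886) → (263.490,11.370) → (95.383,55.161), returning to the start.

Shape 2 is a closed polygon drawn with `<path>`. Its stroke #ff8800 means score at S405, F1625. After flipping Y the toolpath is (121.625,98.464) → (244.538,116.026) → (316.656,57.894) → (282.859,30.751) → (121.625,98.464), returning to the start.

Shape 3 is a rectangle drawn with `<path>`. Its stroke #ff00ff means engrave at S205, F4201. After flipping Y the toolpath is (86.104,129.722) → (101.707,129.722) → (101.707,66.710) → (86.104,66.710) → (86.104,129.722), returning to the start.

G21
G90
G0 X95.383 Y55.161
M3 S205
G1 X42.978 Y50.763 F4201
G1 X48.206 Y77.220
G1 X11.500 Y41.685
G1 X210.923 Y70.886
G1 X263.490 Y11.370
G1 X95.383 Y55.161
M5
G0 X121.625 Y98.464
M3 S405
G1 X244.538 Y116.026 F1625
G1 X316.656 Y57.894
G1 X282.859 Y30.751
G1 X121.625 Y98.464
M5
G0 X86.104 Y129.722
M3 S205
G1 X101.707 Y129.722 F4201
G1 X101.707 Y66.710
G1 X86.104 Y66.710
G1 X86.104 Y129.722
M5
G0 X0.000 Y0.000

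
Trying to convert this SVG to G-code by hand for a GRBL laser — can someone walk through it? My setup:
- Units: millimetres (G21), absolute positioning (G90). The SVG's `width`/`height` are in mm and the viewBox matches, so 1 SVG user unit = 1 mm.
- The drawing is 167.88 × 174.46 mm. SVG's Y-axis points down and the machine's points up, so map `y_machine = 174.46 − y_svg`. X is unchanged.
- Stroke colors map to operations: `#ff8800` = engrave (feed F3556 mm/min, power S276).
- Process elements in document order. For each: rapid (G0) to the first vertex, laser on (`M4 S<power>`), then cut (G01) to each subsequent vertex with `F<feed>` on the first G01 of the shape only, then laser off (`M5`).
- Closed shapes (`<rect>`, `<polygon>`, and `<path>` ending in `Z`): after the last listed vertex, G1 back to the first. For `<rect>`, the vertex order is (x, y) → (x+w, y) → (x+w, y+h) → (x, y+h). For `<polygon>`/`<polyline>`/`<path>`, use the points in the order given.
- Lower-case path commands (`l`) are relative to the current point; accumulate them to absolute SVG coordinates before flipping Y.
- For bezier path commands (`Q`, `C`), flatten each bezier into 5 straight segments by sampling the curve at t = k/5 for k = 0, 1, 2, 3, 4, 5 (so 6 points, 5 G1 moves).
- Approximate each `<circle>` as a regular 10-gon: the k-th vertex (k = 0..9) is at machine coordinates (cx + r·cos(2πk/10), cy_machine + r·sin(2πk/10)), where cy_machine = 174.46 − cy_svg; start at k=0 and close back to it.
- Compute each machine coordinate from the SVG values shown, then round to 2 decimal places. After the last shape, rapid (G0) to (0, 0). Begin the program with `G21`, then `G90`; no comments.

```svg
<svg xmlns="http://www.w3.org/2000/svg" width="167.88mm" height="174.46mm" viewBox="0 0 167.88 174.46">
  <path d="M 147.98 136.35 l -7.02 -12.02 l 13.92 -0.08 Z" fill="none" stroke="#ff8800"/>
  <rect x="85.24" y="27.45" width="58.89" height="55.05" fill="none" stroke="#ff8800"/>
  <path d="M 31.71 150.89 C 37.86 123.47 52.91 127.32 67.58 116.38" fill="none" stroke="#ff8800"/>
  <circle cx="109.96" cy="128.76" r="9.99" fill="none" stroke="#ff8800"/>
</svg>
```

viewBox `0 0 167.88 174.46` with mm width/height → 1 unit = 1 mm. Flip: y_m = 174.46 − y_svg.

**Shape 1** — `<path>` regular polygon, stroke `#ff8800` → engrave (S276, F3556). Machine vertices: (147.98,38.11) → (140.96,50.13) → (154.88,50.21) → (147.98,38.11). Closed: final G1 returns to the first vertex.

**Shape 2** — `<rect>` rectangle, stroke `#ff8800` → engrave (S276, F3556). Machine vertices: (85.24,147.01) → (144.13,147.01) → (144.13,91.96) → (85.24,91.96) → (85.24,147.01). Closed: final G1 returns to the first vertex.

**Shape 3** — `<path>` cubic bezier, stroke `#ff8800` → engrave (S276, F3556). Control points (SVG): P0=(31.71,150.89), P1=(37.86,123.47), P2=(52.91,127.32), P3=(67.58,116.38); sampled at t=k/5. Machine vertices: (31.71,23.57) → (36.39,36.64) → (42.77,44.41) → (50.39,49.10) → (58.81,52.92) → (67.58,58.08). Open path.

**Shape 4** — `<circle>` circle, stroke `#ff8800` → engrave (S276, F3556). Machine vertices: (119.95,45.70) → (118.04,51.57) → (113.05,55.20) → (106.87,55.20) → (101.88,51.57) → (99.97,45.70) → (101.88,39.83) → (106.87,36.20) → (113.05,36.20) → (118.04,39.83) → (119.95,45.70). Closed: final G1 returns to the first vertex.

G21
G90
G0 X147.98 Y38.11
M4 S276
G01 X140.96 Y50.13 F3556
G01 X154.88 Y50.21
G01 X147.98 Y38.11
M5
G0 X85.24 Y147.01
M4 S276
G01 X144.13 Y147.01 F3556
G01 X144.13 Y91.96
G01 X85.24 Y91.96
G01 X85.24 Y147.01
M5
G0 X31.71 Y23.57
M4 S276
G01 X36.39 Y36.64 F3556
G01 X42.77 Y44.41
G01 X50.39 Y49.10
G01 X58.81 Y52.92
G01 X67.58 Y58.08
M5
G0 X119.95 Y45.70
M4 S276
G01 X118.04 Y51.57 F3556
G01 X113.05 Y55.20
G01 X106.87 Y55.20
G01 X101.88 Y51.57
G01 X99.97 Y45.70
G01 X101.88 Y39.83
G01 X106.87 Y36.20
G01 X113.05 Y36.20
G01 X118.04 Y39.83
G01 X119.95 Y45.70
M5
G0 X0.00 Y0.00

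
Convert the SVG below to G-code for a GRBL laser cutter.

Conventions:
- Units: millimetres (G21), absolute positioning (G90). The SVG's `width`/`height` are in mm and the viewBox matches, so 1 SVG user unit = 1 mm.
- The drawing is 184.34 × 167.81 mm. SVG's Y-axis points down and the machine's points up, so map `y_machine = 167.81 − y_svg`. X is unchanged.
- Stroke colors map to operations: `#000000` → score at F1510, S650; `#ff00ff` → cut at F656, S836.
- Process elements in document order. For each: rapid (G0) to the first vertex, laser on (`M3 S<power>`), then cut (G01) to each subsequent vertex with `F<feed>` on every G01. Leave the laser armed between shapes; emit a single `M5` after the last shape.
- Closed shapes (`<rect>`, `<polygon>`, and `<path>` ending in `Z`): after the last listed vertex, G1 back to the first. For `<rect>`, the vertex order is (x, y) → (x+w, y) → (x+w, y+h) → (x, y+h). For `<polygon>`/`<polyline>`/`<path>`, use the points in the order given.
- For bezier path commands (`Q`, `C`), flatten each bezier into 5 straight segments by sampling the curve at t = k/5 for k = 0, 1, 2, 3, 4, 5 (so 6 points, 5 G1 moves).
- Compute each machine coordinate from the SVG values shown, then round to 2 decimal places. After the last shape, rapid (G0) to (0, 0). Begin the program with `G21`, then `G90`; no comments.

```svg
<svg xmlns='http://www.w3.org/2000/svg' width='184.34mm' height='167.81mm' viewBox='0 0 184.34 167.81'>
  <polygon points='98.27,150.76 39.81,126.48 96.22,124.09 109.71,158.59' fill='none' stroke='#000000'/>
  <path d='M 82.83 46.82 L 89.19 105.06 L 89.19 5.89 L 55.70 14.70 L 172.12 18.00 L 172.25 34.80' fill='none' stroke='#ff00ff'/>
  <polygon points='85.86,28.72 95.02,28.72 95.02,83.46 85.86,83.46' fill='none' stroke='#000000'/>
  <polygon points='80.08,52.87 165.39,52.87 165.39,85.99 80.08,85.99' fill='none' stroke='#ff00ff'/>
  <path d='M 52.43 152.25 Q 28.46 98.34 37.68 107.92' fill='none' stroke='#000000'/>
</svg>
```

viewBox `0 0 184.34 167.81` with mm width/height → 1 unit = 1 mm. Flip: y_m = 167.81 − y_svg.

**Shape 1** — `<polygon>` closed polygon, stroke `#000000` → score (S650, F1510). Machine vertices: (98.27,17.05) → (39.81,41.33) → (96.22,43.72) → (109.71,9.22) → (98.27,17.05). Closed: final G1 returns to the first vertex.

**Shape 2** — `<path>` open polyline, stroke `#ff00ff` → cut (S836, F656). Machine vertices: (82.83,120.99) → (89.19,62.75) → (89.19,161.92) → (55.70,153.11) → (172.12,149.81) → (172.25,133.01). Open path.

**Shape 3** — `<polygon>` rectangle, stroke `#000000` → score (S650, F1510). Machine vertices: (85.86,139.09) → (95.02,139.09) → (95.02,84.35) → (85.86,84.35) → (85.86,139.09). Closed: final G1 returns to the first vertex.

**Shape 4** — `<polygon>` rectangle, stroke `#ff00ff` → cut (S836, F656). Machine vertices: (80.08,114.94) → (165.39,114.94) → (165.39,81.82) → (80.08,81.82) → (80.08,114.94). Closed: final G1 returns to the first vertex.

**Shape 5** — `<path>` quadratic bezier, stroke `#000000` → score (S650, F1510). Control points (SVG): P0=(52.43,152.25), P1=(28.46,98.34), P2=(37.68,107.92); sampled at t=k/5. Machine vertices: (52.43,15.56) → (44.17,34.58) → (38.56,48.53) → (35.61,57.40) → (35.32,61.18) → (37.68,59.89). Open path.

G21
G90
G0 X98.27 Y17.05
M3 S650
G01 X39.81 Y41.33 F1510
G01 X96.22 Y43.72 F1510
G01 X109.71 Y9.22 F1510
G01 X98.27 Y17.05 F1510
G0 X82.83 Y120.99
M3 S836
G01 X89.19 Y62.75 F656
G01 X89.19 Y161.92 F656
G01 X55.70 Y153.11 F656
G01 X172.12 Y149.81 F656
G01 X172.25 Y133.01 F656
G0 X85.86 Y139.09
M3 S650
G01 X95.02 Y139.09 F1510
G01 X95.02 Y84.35 F1510
G01 X85.86 Y84.35 F1510
G01 X85.86 Y139.09 F1510
G0 X80.08 Y114.94
M3 S836
G01 X165.39 Y114.94 F656
G01 X165.39 Y81.82 F656
G01 X80.08 Y81.82 F656
G01 X80.08 Y114.94 F656
G0 X52.43 Y15.56
M3 S650
G01 X44.17 Y34.58 F1510
G01 X38.56 Y48.53 F1510
G01 X35.61 Y57.40 F1510
G01 X35.32 Y61.18 F1510
G01 X37.68 Y59.89 F1510
M5
G0 X0.00 Y0.00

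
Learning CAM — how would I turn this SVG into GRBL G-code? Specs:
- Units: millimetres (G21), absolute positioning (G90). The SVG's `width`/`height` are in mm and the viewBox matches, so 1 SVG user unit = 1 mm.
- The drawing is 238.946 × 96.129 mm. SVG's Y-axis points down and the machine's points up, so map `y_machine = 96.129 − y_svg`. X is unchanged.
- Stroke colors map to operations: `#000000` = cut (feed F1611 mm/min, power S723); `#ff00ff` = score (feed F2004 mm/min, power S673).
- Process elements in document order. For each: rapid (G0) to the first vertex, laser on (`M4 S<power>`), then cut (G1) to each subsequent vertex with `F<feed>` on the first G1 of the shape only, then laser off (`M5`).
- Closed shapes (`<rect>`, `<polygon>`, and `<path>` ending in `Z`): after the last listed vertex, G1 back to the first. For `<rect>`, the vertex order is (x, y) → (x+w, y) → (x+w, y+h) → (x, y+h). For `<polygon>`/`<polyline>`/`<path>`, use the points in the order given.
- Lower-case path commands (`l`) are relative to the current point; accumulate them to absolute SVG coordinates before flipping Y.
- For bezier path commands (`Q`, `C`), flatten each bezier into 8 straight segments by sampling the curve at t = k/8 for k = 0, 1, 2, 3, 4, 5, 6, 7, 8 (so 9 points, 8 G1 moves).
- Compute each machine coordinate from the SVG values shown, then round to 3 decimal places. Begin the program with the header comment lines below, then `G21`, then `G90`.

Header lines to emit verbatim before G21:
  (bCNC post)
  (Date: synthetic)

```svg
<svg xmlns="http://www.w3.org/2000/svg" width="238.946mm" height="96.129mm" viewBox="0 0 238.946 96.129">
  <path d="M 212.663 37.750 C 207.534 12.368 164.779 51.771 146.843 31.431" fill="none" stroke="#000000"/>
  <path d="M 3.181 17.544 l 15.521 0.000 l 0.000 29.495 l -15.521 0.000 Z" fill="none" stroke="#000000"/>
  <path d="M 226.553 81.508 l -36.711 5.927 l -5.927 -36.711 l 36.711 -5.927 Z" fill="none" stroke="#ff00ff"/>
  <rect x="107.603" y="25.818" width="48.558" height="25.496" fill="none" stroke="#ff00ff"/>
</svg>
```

1 u = 1 mm; y_m = 96.129 − y.

[1] `<path>` cubic bezier, #000000→cut S723 F1611: (212.663,58.379) → (209.098,65.104) → (202.737,67.214) → (194.312,66.169) → (184.556,63.429) → (174.199,60.453) → (163.973,58.699) → (154.610,59.628) → (146.843,64.698)

[2] `<path>` rectangle, #000000→cut S723 F1611: (3.181,78.585) → (18.702,78.585) → (18.702,49.090) → (3.181,49.090) → (3.181,78.585) (closed)

[3] `<path>` regular polygon, #ff00ff→score S673 F2004: (226.553,14.621) → (189.842,8.694) → (183.915,45.405) → (220.626,51.332) → (226.553,14.621) (closed)

[4] `<rect>` rectangle, #ff00ff→score S673 F2004: (107.603,70.311) → (156.161,70.311) → (156.161,44.815) → (107.603,44.815) → (107.603,70.311) (closed)

(bCNC post)
(Date: synthetic)
G21
G90
G0 X212.663 Y58.379
M4 S723
G1 X209.098 Y65.104 F1611
G1 X202.737 Y67.214
G1 X194.312 Y66.169
G1 X184.556 Y63.429
G1 X174.199 Y60.453
G1 X163.973 Y58.699
G1 X154.610 Y59.628
G1 X146.843 Y64.698
M5
G0 X3.181 Y78.585
M4 S723
G1 X18.702 Y78.585 F1611
G1 X18.702 Y49.090
G1 X3.181 Y49.090
G1 X3.181 Y78.585
M5
G0 X226.553 Y14.621
M4 S673
G1 X189.842 Y8.694 F2004
G1 X183.915 Y45.405
G1 X220.626 Y51.332
G1 X226.553 Y14.621
M5
G0 X107.603 Y70.311
M4 S673
G1 X156.161 Y70.311 F2004
G1 X156.161 Y44.815
G1 X107.603 Y44.815
G1 X107.603 Y70.311
M5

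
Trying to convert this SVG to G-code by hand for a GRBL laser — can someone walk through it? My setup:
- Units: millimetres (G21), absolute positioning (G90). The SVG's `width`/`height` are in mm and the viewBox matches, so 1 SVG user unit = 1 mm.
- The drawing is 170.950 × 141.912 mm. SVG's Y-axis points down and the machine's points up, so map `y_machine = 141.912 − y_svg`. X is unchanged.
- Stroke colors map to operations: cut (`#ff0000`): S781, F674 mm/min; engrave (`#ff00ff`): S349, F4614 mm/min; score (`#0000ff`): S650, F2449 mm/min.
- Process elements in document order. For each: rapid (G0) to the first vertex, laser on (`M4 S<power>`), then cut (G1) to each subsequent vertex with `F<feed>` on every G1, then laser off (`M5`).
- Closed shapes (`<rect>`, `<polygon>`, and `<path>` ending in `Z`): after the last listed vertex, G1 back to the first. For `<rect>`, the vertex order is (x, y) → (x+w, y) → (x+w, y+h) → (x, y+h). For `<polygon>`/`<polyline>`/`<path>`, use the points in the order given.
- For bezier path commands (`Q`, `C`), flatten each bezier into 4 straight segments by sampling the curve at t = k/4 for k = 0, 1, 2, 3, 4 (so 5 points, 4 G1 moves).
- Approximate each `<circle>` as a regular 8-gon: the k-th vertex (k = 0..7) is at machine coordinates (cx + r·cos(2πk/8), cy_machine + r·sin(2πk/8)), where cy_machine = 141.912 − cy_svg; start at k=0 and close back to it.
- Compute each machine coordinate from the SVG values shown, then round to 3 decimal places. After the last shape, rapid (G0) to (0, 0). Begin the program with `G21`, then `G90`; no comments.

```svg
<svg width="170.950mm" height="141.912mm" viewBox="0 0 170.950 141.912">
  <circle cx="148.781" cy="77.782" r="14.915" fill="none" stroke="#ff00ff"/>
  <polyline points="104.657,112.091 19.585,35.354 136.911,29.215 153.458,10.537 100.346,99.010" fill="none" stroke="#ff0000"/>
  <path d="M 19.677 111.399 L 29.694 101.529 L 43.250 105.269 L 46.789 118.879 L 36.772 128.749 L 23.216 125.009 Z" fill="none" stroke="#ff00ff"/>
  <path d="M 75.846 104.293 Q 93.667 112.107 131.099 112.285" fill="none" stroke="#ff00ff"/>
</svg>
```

G21
G90
G0 X163.696 Y64.130
M4 S349
G1 X159.327 Y74.676 F4614
G1 X148.781 Y79.045 F4614
G1 X138.235 Y74.676 F4614
G1 X133.866 Y64.130 F4614
G1 X138.235 Y53.584 F4614
G1 X148.781 Y49.215 F4614
G1 X159.327 Y53.584 F4614
G1 X163.696 Y64.130 F4614
M5
G0 X104.657 Y29.821
M4 S781
G1 X19.585 Y106.558 F674
G1 X136.911 Y112.697 F674
G1 X153.458 Y131.375 F674
G1 X100.346 Y42.902 F674
M5
G0 X19.677 Y30.513
M4 S349
G1 X29.694 Y40.383 F4614
G1 X43.250 Y36.643 F4614
G1 X46.789 Y23.033 F4614
G1 X36.772 Y13.163 F4614
G1 X23.216 Y16.903 F4614
G1 X19.677 Y30.513 F4614
M5
G0 X75.846 Y37.619
M4 S349
G1 X85.982 Y34.189 F4614
G1 X98.570 Y31.714 F4614
G1 X113.609 Y30.193 F4614
G1 X131.099 Y29.627 F4614
M5
G0 X0.000 Y0.000

viewBox `0 0 170.950 141.912` with mm width/height → 1 unit = 1 mm. Flip: y_m = 141.912 − y_svg.

**Shape 1** — `<circle>` circle, stroke `#ff00ff` → engrave (S349, F4614). Machine vertices: (163.696,64.130) → (159.327,74.676) → (148.781,79.045) → (138.235,74.676) → (133.866,64.130) → (138.235,53.584) → (148.781,49.215) → (159.327,53.584) → (163.696,64.130). Closed: final G1 returns to the first vertex.

**Shape 2** — `<polyline>` open polyline, stroke `#ff0000` → cut (S781, F674). Machine vertices: (104.657,29.821) → (19.585,106.558) → (136.911,112.697) → (153.458,131.375) → (100.346,42.902). Open path.

**Shape 3** — `<path>` regular polygon, stroke `#ff00ff` → engrave (S349, F4614). Machine vertices: (19.677,30.513) → (29.694,40.383) → (43.250,36.643) → (46.789,23.033) → (36.772,13.163) → (23.216,16.903) → (19.677,30.513). Closed: final G1 returns to the first vertex.

**Shape 4** — `<path>` quadratic bezier, stroke `#ff00ff` → engrave (S349, F4614). Control points (SVG): P0=(75.846,104.293), P1=(93.667,112.107), P2=(131.099,112.285); sampled at t=k/4. Machine vertices: (75.846,37.619) → (85.982,34.189) → (98.570,31.714) → (113.609,30.193) → (131.099,29.627). Open path.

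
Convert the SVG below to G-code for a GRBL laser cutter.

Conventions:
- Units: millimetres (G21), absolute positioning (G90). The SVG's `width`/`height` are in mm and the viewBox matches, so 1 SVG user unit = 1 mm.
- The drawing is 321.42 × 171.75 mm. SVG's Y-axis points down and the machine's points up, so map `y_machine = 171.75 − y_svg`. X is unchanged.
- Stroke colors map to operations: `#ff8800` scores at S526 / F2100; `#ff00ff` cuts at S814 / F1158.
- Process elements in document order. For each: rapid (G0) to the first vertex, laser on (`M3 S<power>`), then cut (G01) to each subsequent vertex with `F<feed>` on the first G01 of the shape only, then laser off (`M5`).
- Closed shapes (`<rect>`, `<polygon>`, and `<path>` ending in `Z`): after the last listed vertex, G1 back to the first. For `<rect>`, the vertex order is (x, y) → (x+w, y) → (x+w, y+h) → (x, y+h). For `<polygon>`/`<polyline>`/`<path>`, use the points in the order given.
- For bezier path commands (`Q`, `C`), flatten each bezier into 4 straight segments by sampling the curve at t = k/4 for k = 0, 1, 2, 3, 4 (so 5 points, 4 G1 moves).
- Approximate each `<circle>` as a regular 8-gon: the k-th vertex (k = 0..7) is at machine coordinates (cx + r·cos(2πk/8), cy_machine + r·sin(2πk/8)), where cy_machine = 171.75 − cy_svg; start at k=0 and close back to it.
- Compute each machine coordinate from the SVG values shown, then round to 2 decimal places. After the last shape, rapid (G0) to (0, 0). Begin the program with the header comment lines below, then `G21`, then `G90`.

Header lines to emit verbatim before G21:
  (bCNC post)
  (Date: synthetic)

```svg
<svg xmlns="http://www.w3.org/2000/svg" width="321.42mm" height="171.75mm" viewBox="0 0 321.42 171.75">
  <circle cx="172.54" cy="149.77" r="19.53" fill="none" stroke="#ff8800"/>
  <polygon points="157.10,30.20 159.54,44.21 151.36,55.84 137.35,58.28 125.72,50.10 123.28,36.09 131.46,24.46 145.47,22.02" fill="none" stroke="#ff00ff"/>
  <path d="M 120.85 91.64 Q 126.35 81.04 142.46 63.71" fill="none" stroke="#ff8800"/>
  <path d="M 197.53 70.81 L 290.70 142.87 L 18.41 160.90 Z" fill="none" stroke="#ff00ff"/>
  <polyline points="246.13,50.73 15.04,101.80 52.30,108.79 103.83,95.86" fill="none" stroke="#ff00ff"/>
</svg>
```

(bCNC post)
(Date: synthetic)
G21
G90
G0 X192.07 Y21.98
M3 S526
G01 X186.35 Y35.79 F2100
G01 X172.54 Y41.51
G01 X158.73 Y35.79
G01 X153.01 Y21.98
G01 X158.73 Y8.17
G01 X172.54 Y2.45
G01 X186.35 Y8.17
G01 X192.07 Y21.98
M5
G0 X157.10 Y141.55
M3 S814
G01 X159.54 Y127.54 F1158
G01 X151.36 Y115.91
G01 X137.35 Y113.47
G01 X125.72 Y121.65
G01 X123.28 Y135.66
G01 X131.46 Y147.29
G01 X145.47 Y149.73
G01 X157.10 Y141.55
M5
G0 X120.85 Y80.11
M3 S526
G01 X124.26 Y85.83 F2100
G01 X129.00 Y92.39
G01 X135.07 Y99.80
G01 X142.46 Y108.04
M5
G0 X197.53 Y100.94
M3 S814
G01 X290.70 Y28.88 F1158
G01 X18.41 Y10.85
G01 X197.53 Y100.94
M5
G0 X246.13 Y121.02
M3 S814
G01 X15.04 Y69.95 F1158
G01 X52.30 Y62.96
G01 X103.83 Y75.89
M5
G0 X0.00 Y0.00

1 u = 1 mm; y_m = 171.75 − y.

[1] `<circle>` circle, #ff8800→score S526 F2100: (192.07,21.98) → (186.35,35.79) → (172.54,41.51) → (158.73,35.79) → (153.01,21.98) → (158.73,8.17) → (172.54,2.45) → (186.35,8.17) → (192.07,21.98) (closed)

[2] `<polygon>` regular polygon, #ff00ff→cut S814 F1158: (157.10,141.55) → (159.54,127.54) → (151.36,115.91) → (137.35,113.47) → (125.72,121.65) → (123.28,135.66) → (131.46,147.29) → (145.47,149.73) → (157.10,141.55) (closed)

[3] `<path>` quadratic bezier, #ff8800→score S526 F2100: (120.85,80.11) → (124.26,85.83) → (129.00,92.39) → (135.07,99.80) → (142.46,108.04)

[4] `<path>` closed polygon, #ff00ff→cut S814 F1158: (197.53,100.94) → (290.70,28.88) → (18.41,10.85) → (197.53,100.94) (closed)

[5] `<polyline>` open polyline, #ff00ff→cut S814 F1158: (246.13,121.02) → (15.04,69.95) → (52.30,62.96) → (103.83,75.89)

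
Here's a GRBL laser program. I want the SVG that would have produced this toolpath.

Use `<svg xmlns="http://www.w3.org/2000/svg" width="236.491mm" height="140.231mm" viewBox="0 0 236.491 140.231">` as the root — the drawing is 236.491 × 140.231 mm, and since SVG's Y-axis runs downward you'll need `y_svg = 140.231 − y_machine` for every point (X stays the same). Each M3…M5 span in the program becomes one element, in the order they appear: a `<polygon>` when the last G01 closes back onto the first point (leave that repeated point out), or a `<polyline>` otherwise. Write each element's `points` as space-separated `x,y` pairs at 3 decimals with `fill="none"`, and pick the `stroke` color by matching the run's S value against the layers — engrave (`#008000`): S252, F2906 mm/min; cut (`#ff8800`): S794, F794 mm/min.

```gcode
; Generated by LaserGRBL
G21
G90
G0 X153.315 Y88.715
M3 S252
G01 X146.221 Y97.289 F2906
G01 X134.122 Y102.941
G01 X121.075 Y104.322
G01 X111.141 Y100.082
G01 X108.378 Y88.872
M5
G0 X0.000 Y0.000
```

y_svg = 140.231 − y_m. Every run uses S252, so all elements get stroke `#008000` (engrave).

[1] open run; points: 153.315,51.516 146.221,42.942 134.122,37.290 121.075,35.909 111.141,40.149 108.378,51.359

<svg xmlns="http://www.w3.org/2000/svg" width="236.491mm" height="140.231mm" viewBox="0 0 236.491 140.231">
  <polyline points="153.315,51.516 146.221,42.942 134.122,37.290 121.075,35.909 111.141,40.149 108.378,51.359" fill="none" stroke="#008000"/>
</svg>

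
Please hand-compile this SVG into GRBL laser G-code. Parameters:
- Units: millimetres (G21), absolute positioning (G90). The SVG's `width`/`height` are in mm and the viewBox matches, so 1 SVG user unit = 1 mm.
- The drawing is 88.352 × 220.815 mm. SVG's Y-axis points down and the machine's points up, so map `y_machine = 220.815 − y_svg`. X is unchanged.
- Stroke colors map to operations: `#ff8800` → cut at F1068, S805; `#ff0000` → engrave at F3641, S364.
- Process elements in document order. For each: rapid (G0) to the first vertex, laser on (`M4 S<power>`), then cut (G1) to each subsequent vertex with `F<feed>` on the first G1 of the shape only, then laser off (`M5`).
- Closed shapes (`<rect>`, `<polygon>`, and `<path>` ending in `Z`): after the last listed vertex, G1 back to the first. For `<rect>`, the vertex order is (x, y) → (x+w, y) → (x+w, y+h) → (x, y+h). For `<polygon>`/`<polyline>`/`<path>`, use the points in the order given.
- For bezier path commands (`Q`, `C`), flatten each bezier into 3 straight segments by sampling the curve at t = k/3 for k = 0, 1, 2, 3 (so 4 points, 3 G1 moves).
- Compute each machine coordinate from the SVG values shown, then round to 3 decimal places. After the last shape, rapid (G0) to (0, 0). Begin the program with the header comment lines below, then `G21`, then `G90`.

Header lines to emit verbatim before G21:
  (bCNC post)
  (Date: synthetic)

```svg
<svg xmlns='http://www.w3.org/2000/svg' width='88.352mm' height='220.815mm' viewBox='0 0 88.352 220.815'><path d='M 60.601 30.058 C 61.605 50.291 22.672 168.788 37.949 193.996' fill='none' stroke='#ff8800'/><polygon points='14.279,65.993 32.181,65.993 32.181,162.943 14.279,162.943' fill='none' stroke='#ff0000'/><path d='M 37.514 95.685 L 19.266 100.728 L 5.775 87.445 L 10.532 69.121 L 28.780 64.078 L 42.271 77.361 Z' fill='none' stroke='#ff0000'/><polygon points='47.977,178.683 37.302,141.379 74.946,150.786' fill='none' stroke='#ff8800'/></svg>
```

(bCNC post)
(Date: synthetic)
G21
G90
G0 X60.601 Y190.757
M4 S805
G1 X51.780 Y144.864 F1068
G1 X37.255 Y76.029
G1 X37.949 Y26.819
M5
G0 X14.279 Y154.822
M4 S364
G1 X32.181 Y154.822 F3641
G1 X32.181 Y57.872
G1 X14.279 Y57.872
G1 X14.279 Y154.822
M5
G0 X37.514 Y125.130
M4 S364
G1 X19.266 Y120.087 F3641
G1 X5.775 Y133.370
G1 X10.532 Y151.694
G1 X28.780 Y156.737
G1 X42.271 Y143.454
G1 X37.514 Y125.130
M5
G0 X47.977 Y42.132
M4 S805
G1 X37.302 Y79.436 F1068
G1 X74.946 Y70.029
G1 X47.977 Y42.132
M5
G0 X0.000 Y0.000

Since the viewBox matches the mm dimensions, user units are millimetres directly. The only transform is the Y-flip y_m = 220.815 − y_svg.

Shape 1 is a cubic bezier drawn with `<path>`. Its stroke #ff8800 means cut at S805, F1068. After flipping Y the toolpath is (60.601,190.757) → (51.780,144.864) → (37.255,76.029) → (37.949,26.819).

Shape 2 is a rectangle drawn with `<polygon>`. Its stroke #ff0000 means engrave at S364, F3641. After flipping Y the toolpath is (14.279,154.822) → (32.181,154.822) → (32.181,57.872) → (14.279,57.872) → (14.279,154.822), returning to the start.

Shape 3 is a regular polygon drawn with `<path>`. Its stroke #ff0000 means engrave at S364, F3641. After flipping Y the toolpath is (37.514,125.130) → (19.266,120.087) → (5.775,133.370) → (10.532,151.694) → (28.780,156.737) → (42.271,143.454) → (37.514,125.130), returning to the start.

Shape 4 is a regular polygon drawn with `<polygon>`. Its stroke #ff8800 means cut at S805, F1068. After flipping Y the toolpath is (47.977,42.132) → (37.302,79.436) → (74.946,70.029) → (47.977,42.132), returning to the start.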